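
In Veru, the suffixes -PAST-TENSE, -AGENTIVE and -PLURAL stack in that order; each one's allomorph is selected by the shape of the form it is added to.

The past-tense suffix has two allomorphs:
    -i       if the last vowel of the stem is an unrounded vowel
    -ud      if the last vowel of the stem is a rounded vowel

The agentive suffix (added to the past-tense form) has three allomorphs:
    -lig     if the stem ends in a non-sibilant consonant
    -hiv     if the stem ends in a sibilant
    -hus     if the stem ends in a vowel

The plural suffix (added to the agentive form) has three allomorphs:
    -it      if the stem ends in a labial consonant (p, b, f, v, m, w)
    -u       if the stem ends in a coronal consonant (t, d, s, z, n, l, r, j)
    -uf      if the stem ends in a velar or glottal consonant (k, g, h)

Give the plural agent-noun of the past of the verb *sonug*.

sonugudliguf

Since the last vowel of *sonug* is /u/ (a rounded vowel), it takes -ud, giving *sonugud*.
The final sound of the past-tense form *sonugud* is /d/, which is a non-sibilant consonant, so the agentive suffix is -lig, giving *sonugudlig*.
The agentive form *sonugudlig*: final consonant = /g/, velar/glottal → -uf → *sonugudliguf*.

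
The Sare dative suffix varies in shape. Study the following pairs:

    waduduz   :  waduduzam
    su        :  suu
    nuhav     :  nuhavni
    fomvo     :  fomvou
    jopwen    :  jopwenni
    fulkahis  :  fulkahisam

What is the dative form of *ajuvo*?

The suffix is conditioned by the final sound: -am when the stem ends in a sibilant (*waduduz*, *fulkahis*); -ni when the stem ends in a non-sibilant consonant (*nuhav*, *jopwen*); -u when the stem ends in a vowel (*su*, *fomvo*).
*ajuvo*: final sound = /o/, a vowel → -u → *ajuvou*.

ajuvou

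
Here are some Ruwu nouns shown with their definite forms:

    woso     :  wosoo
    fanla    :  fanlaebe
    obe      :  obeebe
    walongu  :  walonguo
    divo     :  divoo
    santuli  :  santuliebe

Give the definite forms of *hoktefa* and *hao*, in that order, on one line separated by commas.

The pattern is rounding harmony: -o when the last vowel of the stem is a rounded vowel (*woso*, *walongu*, *divo*); -ebe when the last vowel of the stem is an unrounded vowel (*fanla*, *obe*, *santuli*).
Since the last vowel of *hoktefa* is /a/ (an unrounded vowel), it takes -ebe, giving *hoktefaebe*.
*hao* — last vowel /o/ (a rounded vowel) → -o → *haoo*.

hoktefaebe, haoo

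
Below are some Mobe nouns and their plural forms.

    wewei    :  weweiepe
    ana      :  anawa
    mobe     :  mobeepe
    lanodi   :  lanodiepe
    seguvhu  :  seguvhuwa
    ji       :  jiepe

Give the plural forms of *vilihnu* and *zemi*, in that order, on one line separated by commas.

The alternation tracks the last vowel of the stem — -epe when the last vowel of the stem is a front vowel (*wewei*, *mobe*, *lanodi*, *ji*); -wa when the last vowel of the stem is a back vowel (*ana*, *seguvhu*).
*vilihnu* — last vowel /u/ (a back vowel) → -wa → *vilihnuwa*.
The last vowel of *zemi* is /i/, which is a front vowel, so the suffix is -epe, giving *zemiepe*.

vilihnuwa, zemiepe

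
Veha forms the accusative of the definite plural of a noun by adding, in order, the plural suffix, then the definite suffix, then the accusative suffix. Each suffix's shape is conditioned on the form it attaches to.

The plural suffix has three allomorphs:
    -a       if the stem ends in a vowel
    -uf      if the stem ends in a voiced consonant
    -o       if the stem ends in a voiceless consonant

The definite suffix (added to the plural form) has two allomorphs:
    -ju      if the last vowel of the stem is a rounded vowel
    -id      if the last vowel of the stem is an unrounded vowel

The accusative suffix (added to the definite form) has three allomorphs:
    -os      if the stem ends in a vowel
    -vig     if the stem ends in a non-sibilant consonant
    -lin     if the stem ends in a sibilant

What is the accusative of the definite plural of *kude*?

*kude* — final sound /e/ (a vowel) → -a → *kudea*.
Since the last vowel of the plural form *kudea* is /a/ (an unrounded vowel), it takes -id, giving *kudeaid*.
The definite form *kudeaid*: final sound = /d/, a non-sibilant consonant → -vig → *kudeaidvig*.

kudeaidvig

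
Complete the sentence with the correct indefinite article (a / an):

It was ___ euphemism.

The indefinite article is chosen by the initial *sound* of the following word, not its spelling.
*euphemism* begins with the sound /juː/ (eu pronounced /juː/) — a consonant sound.
So the article is *a*: It was a euphemism.

a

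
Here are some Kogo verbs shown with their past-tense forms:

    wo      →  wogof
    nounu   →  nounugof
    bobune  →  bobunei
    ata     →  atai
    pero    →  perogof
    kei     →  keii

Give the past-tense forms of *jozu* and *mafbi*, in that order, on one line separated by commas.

jozugof, mafbii

The pattern is rounding harmony: -gof when the last vowel of the stem is a rounded vowel (*wo*, *nounu*, *pero*); -i when the last vowel of the stem is an unrounded vowel (*bobune*, *ata*, *kei*).
The last vowel of *jozu* is /u/, which is a rounded vowel, so the suffix is -gof, giving *jozugof*.
The last vowel of *mafbi* is /i/, which is an unrounded vowel, so the suffix is -i, giving *mafbii*.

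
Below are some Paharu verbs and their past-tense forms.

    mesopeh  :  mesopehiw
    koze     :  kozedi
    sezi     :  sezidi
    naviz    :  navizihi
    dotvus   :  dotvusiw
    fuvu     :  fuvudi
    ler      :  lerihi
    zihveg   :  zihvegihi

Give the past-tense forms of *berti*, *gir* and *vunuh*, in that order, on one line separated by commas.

The pattern is voicing of the final sound: -iw when the stem ends in a voiceless consonant (*mesopeh*, *dotvus*); -ihi when the stem ends in a voiced consonant (*naviz*, *ler*, *zihveg*); -di when the stem ends in a vowel (*koze*, *sezi*, *fuvu*).
*berti* — final sound /i/ (a vowel) → -di → *bertidi*.
*gir* — final sound /r/ (a voiced consonant) → -ihi → *girihi*.
The final sound of *vunuh* is /h/, which is a voiceless consonant, so the suffix is -iw, giving *vunuhiw*.

bertidi, girihi, vunuhiw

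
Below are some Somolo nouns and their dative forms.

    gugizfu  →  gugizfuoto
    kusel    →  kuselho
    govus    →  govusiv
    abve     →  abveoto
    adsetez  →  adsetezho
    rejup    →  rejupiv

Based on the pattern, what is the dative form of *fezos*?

fezosiv

Looking at the final sound of each stem: -iv when the stem ends in a voiceless consonant (*govus*, *rejup*); -ho when the stem ends in a voiced consonant (*kusel*, *adsetez*); -oto when the stem ends in a vowel (*gugizfu*, *abve*).
The final sound of *fezos* is /s/, which is a voiceless consonant, so the suffix is -iv, giving *fezosiv*.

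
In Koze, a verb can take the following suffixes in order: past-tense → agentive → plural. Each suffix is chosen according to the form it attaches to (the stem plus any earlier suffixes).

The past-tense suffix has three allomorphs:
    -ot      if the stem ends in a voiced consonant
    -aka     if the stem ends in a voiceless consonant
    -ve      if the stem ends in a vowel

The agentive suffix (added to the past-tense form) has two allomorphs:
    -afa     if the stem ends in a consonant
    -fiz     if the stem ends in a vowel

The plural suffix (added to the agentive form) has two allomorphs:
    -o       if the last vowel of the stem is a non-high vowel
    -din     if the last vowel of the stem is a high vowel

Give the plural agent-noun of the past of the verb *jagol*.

*jagol* — final sound /l/ (a voiced consonant) → -ot → *jagolot*.
The past-tense form *jagolot*: final sound = /t/, a consonant → -afa → *jagolotafa*.
The agentive form *jagolotafa* — last vowel /a/ (a non-high vowel) → -o → *jagolotafao*.

jagolotafao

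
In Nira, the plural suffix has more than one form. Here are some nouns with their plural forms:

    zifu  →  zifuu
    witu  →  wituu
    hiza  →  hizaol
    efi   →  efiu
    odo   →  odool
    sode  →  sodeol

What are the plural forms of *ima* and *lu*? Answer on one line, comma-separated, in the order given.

Looking at the last vowel of each stem: -u when the last vowel of the stem is a high vowel (*zifu*, *witu*, *efi*); -ol when the last vowel of the stem is a non-high vowel (*hiza*, *odo*, *sode*).
*ima* — last vowel /a/ (a non-high vowel) → -ol → *imaol*.
*lu*: last vowel = /u/, a high vowel → -u → *luu*.

imaol, luu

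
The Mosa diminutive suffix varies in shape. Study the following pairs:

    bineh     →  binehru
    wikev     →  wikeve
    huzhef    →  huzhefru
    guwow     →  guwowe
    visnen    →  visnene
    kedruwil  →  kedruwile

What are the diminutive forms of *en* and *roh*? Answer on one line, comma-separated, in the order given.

ene, rohru

The alternation tracks the final consonant of the stem — -ru when the stem ends in a voiceless consonant (*bineh*, *huzhef*); -e when the stem ends in a voiced consonant (*wikev*, *guwow*, *visnen*, *kedruwil*).
Since the final consonant of *en* is /n/ (voiced), it takes -e, giving *ene*.
Since the final consonant of *roh* is /h/ (voiceless), it takes -ru, giving *rohru*.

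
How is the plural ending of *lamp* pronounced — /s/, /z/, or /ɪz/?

/s/

The stem *lamp* ends in a voiceless non-sibilant consonant.
The plural suffix surfaces as /ɪz/ after sibilants, /s/ after other voiceless consonants, and /z/ after other voiced sounds.
So the plural -s on *lamp* is pronounced /s/.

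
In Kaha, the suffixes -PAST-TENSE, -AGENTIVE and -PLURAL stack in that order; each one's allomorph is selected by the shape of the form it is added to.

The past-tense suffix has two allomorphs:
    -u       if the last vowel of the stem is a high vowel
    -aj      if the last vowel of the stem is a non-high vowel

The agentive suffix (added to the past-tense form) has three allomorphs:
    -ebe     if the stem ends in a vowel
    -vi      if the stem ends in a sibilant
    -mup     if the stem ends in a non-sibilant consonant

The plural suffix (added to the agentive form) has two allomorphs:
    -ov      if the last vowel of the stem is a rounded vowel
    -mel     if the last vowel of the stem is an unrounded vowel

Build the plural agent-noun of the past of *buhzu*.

*buhzu* — last vowel /u/ (a high vowel) → -u → *buhzuu*.
The past-tense form *buhzuu* — final sound /u/ (a vowel) → -ebe → *buhzuuebe*.
The agentive form *buhzuuebe*: last vowel = /e/, an unrounded vowel → -mel → *buhzuuebemel*.

buhzuuebemel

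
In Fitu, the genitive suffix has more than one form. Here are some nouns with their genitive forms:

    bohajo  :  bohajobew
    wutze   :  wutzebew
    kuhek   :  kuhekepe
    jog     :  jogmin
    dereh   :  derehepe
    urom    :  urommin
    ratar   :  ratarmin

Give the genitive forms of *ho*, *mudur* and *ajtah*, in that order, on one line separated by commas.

hobew, mudurmin, ajtahepe

Looking at the final sound of each stem: -epe when the stem ends in a voiceless consonant (*kuhek*, *dereh*); -min when the stem ends in a voiced consonant (*jog*, *urom*, *ratar*); -bew when the stem ends in a vowel (*bohajo*, *wutze*).
The final sound of *ho* is /o/, which is a vowel, so the suffix is -bew, giving *hobew*.
Since the final sound of *mudur* is /r/ (a voiced consonant), it takes -min, giving *mudurmin*.
Since the final sound of *ajtah* is /h/ (a voiceless consonant), it takes -epe, giving *ajtahepe*.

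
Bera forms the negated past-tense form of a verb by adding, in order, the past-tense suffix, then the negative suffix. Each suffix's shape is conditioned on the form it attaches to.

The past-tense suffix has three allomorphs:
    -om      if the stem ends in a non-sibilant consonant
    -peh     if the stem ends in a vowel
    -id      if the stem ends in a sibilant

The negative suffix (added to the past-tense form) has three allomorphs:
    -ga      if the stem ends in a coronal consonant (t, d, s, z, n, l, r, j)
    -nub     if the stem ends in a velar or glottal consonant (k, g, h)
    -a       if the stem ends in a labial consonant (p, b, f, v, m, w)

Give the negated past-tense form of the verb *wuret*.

The final sound of *wuret* is /t/, which is a non-sibilant consonant, so the past-tense suffix is -om, giving *wuretom*.
Since the final consonant of the past-tense form *wuretom* is /m/ (labial), it takes -a, giving *wuretoma*.

wuretoma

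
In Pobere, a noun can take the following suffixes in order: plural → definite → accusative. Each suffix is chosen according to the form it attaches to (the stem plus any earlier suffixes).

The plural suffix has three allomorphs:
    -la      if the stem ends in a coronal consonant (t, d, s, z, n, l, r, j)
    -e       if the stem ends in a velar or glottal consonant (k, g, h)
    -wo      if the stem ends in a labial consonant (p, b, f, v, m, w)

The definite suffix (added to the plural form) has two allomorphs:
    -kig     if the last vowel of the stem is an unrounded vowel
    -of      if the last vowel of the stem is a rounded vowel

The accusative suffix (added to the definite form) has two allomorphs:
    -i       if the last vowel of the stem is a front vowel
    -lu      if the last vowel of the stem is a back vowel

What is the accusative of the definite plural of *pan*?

*pan* — final consonant /n/ (coronal) → -la → *panla*.
Since the last vowel of the plural form *panla* is /a/ (an unrounded vowel), it takes -kig, giving *panlakig*.
Since the last vowel of the definite form *panlakig* is /i/ (a front vowel), it takes -i, giving *panlakigi*.

panlakigi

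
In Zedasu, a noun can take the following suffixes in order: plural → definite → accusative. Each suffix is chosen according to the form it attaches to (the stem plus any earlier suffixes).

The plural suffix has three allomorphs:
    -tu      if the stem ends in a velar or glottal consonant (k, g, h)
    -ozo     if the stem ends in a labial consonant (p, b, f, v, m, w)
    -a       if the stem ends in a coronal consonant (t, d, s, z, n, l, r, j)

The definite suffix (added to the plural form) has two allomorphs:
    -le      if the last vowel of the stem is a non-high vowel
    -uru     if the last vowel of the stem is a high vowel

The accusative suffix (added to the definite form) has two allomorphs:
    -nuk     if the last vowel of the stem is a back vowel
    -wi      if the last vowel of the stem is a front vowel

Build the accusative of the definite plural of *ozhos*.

Since the final consonant of *ozhos* is /s/ (coronal), it takes -a, giving *ozhosa*.
Since the last vowel of the plural form *ozhosa* is /a/ (a non-high vowel), it takes -le, giving *ozhosale*.
Since the last vowel of the definite form *ozhosale* is /e/ (a front vowel), it takes -wi, giving *ozhosalewi*.

ozhosalewi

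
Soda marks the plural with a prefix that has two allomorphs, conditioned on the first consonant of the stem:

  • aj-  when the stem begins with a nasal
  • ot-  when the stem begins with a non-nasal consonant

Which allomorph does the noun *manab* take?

aj-

*manab*: first consonant = /m/, a nasal → aj-.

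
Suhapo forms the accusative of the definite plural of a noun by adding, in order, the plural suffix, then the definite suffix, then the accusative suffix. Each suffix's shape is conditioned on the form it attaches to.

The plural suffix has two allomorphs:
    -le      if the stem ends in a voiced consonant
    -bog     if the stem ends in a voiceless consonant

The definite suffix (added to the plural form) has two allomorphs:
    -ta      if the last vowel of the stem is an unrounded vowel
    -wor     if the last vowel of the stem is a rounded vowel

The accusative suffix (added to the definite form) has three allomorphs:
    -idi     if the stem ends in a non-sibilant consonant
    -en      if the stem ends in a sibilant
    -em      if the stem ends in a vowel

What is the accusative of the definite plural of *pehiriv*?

Since the final consonant of *pehiriv* is /v/ (voiced), it takes -le, giving *pehirivle*.
Since the last vowel of the plural form *pehirivle* is /e/ (an unrounded vowel), it takes -ta, giving *pehirivleta*.
Since the final sound of the definite form *pehirivleta* is /a/ (a vowel), it takes -em, giving *pehirivletaem*.

pehirivletaem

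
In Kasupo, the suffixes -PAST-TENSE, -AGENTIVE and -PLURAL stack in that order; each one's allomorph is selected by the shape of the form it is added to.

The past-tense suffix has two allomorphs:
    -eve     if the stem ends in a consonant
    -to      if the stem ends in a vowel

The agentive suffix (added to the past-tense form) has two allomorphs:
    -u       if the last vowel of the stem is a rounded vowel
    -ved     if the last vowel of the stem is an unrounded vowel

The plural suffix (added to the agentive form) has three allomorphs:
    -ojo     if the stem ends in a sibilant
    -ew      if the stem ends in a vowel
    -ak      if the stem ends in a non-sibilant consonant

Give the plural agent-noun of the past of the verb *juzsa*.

juzsatouew

*juzsa* — final sound /a/ (a vowel) → -to → *juzsato*.
The past-tense form *juzsato* — last vowel /o/ (a rounded vowel) → -u → *juzsatou*.
The final sound of the agentive form *juzsatou* is /u/, which is a vowel, so the plural suffix is -ew, giving *juzsatouew*.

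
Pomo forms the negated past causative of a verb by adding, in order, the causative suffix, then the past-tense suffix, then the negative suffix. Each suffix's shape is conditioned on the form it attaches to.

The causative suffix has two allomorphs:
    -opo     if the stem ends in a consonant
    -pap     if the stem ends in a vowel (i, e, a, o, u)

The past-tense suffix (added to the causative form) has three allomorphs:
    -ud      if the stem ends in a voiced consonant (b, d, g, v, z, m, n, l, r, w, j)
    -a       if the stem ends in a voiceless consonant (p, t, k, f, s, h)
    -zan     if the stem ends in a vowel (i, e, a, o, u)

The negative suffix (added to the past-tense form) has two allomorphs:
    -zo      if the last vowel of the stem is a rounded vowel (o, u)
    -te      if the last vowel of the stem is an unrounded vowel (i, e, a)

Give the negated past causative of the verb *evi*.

*evi* — final sound /i/ (a vowel) → -pap → *evipap*.
Since the final sound of the causative form *evipap* is /p/ (a voiceless consonant), it takes -a, giving *evipapa*.
Since the last vowel of the past-tense form *evipapa* is /a/ (an unrounded vowel), it takes -te, giving *evipapate*.

evipapate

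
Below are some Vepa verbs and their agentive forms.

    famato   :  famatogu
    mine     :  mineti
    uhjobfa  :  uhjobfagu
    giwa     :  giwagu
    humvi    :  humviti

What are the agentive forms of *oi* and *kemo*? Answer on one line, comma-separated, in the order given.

oiti, kemogu

The pattern is front/back vowel harmony: -ti when the last vowel of the stem is a front vowel (*mine*, *humvi*); -gu when the last vowel of the stem is a back vowel (*famato*, *uhjobfa*, *giwa*).
Since the last vowel of *oi* is /i/ (a front vowel), it takes -ti, giving *oiti*.
*kemo* — last vowel /o/ (a back vowel) → -gu → *kemogu*.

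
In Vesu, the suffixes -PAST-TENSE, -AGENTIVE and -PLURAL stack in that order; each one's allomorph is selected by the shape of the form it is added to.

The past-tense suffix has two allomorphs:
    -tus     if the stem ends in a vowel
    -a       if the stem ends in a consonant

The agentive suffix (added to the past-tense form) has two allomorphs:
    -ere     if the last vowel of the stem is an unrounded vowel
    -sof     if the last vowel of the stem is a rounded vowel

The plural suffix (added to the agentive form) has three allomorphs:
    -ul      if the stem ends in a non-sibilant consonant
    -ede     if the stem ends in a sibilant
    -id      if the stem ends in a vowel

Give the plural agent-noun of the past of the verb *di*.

*di*: final sound = /i/, a vowel → -tus → *ditus*.
Since the last vowel of the past-tense form *ditus* is /u/ (a rounded vowel), it takes -sof, giving *ditussof*.
The agentive form *ditussof* — final sound /f/ (a non-sibilant consonant) → -ul → *ditussoful*.

ditussoful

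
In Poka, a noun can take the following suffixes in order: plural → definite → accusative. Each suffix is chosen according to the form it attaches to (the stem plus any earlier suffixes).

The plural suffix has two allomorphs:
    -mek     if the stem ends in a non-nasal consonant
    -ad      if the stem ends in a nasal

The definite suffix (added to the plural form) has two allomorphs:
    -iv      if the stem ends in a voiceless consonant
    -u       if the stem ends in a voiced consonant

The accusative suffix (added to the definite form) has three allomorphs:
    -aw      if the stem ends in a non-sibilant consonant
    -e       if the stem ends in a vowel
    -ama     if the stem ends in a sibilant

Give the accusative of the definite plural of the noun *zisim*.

The final consonant of *zisim* is /m/, which is a nasal, so the plural suffix is -ad, giving *zisimad*.
The final consonant of the plural form *zisimad* is /d/, which is voiced, so the definite suffix is -u, giving *zisimadu*.
The final sound of the definite form *zisimadu* is /u/, which is a vowel, so the accusative suffix is -e, giving *zisimadue*.

zisimadue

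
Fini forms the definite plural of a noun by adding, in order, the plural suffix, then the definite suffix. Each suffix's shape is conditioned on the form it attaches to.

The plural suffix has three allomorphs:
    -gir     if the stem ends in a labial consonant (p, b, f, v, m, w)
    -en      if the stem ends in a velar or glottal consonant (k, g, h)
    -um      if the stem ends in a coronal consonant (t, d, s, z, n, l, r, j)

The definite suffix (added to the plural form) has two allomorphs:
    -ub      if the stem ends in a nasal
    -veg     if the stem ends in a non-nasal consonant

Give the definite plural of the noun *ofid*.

ofidumub

*ofid*: final consonant = /d/, coronal → -um → *ofidum*.
The plural form *ofidum* — final consonant /m/ (a nasal) → -ub → *ofidumub*.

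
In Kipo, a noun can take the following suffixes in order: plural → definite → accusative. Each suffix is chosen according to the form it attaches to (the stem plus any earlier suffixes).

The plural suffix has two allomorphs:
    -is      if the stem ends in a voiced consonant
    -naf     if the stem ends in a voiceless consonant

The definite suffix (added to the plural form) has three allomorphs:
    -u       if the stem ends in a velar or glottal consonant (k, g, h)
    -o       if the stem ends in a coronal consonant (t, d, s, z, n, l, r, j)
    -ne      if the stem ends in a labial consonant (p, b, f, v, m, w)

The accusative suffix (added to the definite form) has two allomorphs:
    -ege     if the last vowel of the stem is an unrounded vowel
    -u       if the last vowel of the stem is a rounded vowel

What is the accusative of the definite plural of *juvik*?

juviknafneege

Since the final consonant of *juvik* is /k/ (voiceless), it takes -naf, giving *juviknaf*.
Since the final consonant of the plural form *juviknaf* is /f/ (labial), it takes -ne, giving *juviknafne*.
The definite form *juviknafne* — last vowel /e/ (an unrounded vowel) → -ege → *juviknafneege*.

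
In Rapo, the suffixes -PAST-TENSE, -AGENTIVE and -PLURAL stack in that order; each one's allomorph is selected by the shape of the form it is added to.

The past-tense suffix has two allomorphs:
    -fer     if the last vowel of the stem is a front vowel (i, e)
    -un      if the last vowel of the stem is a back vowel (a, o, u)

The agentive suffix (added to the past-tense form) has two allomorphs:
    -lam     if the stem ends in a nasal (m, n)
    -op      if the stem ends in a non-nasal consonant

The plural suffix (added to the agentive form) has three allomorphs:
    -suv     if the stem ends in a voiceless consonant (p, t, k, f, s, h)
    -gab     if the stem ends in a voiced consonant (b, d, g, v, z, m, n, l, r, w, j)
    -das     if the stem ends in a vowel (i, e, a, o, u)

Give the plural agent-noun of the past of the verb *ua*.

uaunlamgab

Since the last vowel of *ua* is /a/ (a back vowel), it takes -un, giving *uaun*.
The final consonant of the past-tense form *uaun* is /n/, which is a nasal, so the agentive suffix is -lam, giving *uaunlam*.
The agentive form *uaunlam*: final sound = /m/, a voiced consonant → -gab → *uaunlamgab*.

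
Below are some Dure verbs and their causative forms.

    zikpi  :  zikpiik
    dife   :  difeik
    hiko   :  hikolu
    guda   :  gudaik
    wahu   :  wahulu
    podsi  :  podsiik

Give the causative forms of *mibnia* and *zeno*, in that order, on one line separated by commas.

The suffix is conditioned by the last vowel: -lu when the last vowel of the stem is a rounded vowel (*hiko*, *wahu*); -ik when the last vowel of the stem is an unrounded vowel (*zikpi*, *dife*, *guda*, *podsi*).
Since the last vowel of *mibnia* is /a/ (an unrounded vowel), it takes -ik, giving *mibniaik*.
*zeno* — last vowel /o/ (a rounded vowel) → -lu → *zenolu*.

mibniaik, zenolu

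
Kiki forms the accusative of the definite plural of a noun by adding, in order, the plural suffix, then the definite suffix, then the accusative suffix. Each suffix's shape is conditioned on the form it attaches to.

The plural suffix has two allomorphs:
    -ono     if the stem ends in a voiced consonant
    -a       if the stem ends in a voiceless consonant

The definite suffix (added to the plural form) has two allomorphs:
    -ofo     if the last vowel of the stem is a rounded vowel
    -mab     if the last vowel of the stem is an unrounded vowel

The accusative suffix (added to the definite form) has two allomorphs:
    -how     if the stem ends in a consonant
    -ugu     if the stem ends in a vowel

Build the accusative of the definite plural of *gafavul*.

*gafavul* — final consonant /l/ (voiced) → -ono → *gafavulono*.
The last vowel of the plural form *gafavulono* is /o/, which is a rounded vowel, so the definite suffix is -ofo, giving *gafavulonoofo*.
The final sound of the definite form *gafavulonoofo* is /o/, which is a vowel, so the accusative suffix is -ugu, giving *gafavulonoofougu*.

gafavulonoofougu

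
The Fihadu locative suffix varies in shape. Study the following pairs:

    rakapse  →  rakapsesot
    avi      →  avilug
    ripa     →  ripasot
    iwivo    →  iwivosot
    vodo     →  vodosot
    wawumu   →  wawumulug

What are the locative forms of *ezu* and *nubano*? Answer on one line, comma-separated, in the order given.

ezulug, nubanosot

The suffix is conditioned by the last vowel: -lug when the last vowel of the stem is a high vowel (*avi*, *wawumu*); -sot when the last vowel of the stem is a non-high vowel (*rakapse*, *ripa*, *iwivo*, *vodo*).
*ezu*: last vowel = /u/, a high vowel → -lug → *ezulug*.
Since the last vowel of *nubano* is /o/ (a non-high vowel), it takes -sot, giving *nubanosot*.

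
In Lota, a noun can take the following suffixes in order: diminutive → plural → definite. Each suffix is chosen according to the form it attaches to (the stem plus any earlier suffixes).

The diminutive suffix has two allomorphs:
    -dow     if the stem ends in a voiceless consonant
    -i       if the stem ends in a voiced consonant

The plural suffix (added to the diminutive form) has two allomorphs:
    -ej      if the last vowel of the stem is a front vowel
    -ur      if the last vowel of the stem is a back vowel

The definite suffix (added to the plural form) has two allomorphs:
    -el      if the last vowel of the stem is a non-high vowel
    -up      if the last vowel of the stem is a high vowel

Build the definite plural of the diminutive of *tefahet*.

tefahetdowurup

*tefahet*: final consonant = /t/, voiceless → -dow → *tefahetdow*.
Since the last vowel of the diminutive form *tefahetdow* is /o/ (a back vowel), it takes -ur, giving *tefahetdowur*.
The plural form *tefahetdowur*: last vowel = /u/, a high vowel → -up → *tefahetdowurup*.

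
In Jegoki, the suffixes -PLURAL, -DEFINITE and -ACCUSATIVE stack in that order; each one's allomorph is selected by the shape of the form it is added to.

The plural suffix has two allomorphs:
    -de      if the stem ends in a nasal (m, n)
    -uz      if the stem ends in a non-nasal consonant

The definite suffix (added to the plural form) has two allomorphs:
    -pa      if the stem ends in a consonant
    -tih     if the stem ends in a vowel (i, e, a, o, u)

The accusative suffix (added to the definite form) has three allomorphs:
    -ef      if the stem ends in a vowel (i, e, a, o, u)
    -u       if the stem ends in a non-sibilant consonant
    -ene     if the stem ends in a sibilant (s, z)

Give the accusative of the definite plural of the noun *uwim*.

Since the final consonant of *uwim* is /m/ (a nasal), it takes -de, giving *uwimde*.
The plural form *uwimde* — final sound /e/ (a vowel) → -tih → *uwimdetih*.
The final sound of the definite form *uwimdetih* is /h/, which is a non-sibilant consonant, so the accusative suffix is -u, giving *uwimdetihu*.

uwimdetihu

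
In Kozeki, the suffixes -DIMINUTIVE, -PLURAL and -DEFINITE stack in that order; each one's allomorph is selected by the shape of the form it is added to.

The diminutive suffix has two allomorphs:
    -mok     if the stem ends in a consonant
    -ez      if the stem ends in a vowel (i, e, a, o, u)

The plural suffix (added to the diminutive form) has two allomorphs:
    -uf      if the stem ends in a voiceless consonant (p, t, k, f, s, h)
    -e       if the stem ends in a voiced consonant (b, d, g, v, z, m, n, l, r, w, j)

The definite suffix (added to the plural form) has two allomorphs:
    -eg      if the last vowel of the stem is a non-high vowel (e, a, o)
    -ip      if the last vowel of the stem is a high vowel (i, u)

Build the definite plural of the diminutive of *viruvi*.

viruviezeeg

*viruvi*: final sound = /i/, a vowel → -ez → *viruviez*.
The final consonant of the diminutive form *viruviez* is /z/, which is voiced, so the plural suffix is -e, giving *viruvieze*.
Since the last vowel of the plural form *viruvieze* is /e/ (a non-high vowel), it takes -eg, giving *viruviezeeg*.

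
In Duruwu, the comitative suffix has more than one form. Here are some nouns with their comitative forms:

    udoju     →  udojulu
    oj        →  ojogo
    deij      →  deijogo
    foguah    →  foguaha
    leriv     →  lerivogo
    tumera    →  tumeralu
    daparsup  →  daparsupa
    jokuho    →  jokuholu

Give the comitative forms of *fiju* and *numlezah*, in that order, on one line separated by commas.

Looking at the final sound of each stem: -a when the stem ends in a voiceless consonant (*foguah*, *daparsup*); -ogo when the stem ends in a voiced consonant (*oj*, *deij*, *leriv*); -lu when the stem ends in a vowel (*udoju*, *tumera*, *jokuho*).
The final sound of *fiju* is /u/, which is a vowel, so the suffix is -lu, giving *fijulu*.
Since the final sound of *numlezah* is /h/ (a voiceless consonant), it takes -a, giving *numlezaha*.

fijulu, numlezaha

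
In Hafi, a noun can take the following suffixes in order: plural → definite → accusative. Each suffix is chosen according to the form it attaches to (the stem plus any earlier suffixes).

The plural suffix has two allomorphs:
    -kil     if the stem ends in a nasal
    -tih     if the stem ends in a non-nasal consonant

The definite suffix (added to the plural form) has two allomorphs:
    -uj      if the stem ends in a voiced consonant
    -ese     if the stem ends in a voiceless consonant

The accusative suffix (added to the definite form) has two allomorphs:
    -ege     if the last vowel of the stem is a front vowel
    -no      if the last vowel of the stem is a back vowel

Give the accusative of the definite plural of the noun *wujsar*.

wujsartiheseege

The final consonant of *wujsar* is /r/, which is non-nasal, so the plural suffix is -tih, giving *wujsartih*.
The final consonant of the plural form *wujsartih* is /h/, which is voiceless, so the definite suffix is -ese, giving *wujsartihese*.
The definite form *wujsartihese* — last vowel /e/ (a front vowel) → -ege → *wujsartiheseege*.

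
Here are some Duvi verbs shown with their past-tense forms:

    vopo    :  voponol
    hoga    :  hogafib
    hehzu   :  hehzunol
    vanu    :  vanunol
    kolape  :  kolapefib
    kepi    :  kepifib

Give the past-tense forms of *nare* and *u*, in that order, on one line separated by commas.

narefib, unol

Looking at the last vowel of each stem: -nol when the last vowel of the stem is a rounded vowel (*vopo*, *hehzu*, *vanu*); -fib when the last vowel of the stem is an unrounded vowel (*hoga*, *kolape*, *kepi*).
*nare*: last vowel = /e/, an unrounded vowel → -fib → *narefib*.
*u*: last vowel = /u/, a rounded vowel → -nol → *unol*.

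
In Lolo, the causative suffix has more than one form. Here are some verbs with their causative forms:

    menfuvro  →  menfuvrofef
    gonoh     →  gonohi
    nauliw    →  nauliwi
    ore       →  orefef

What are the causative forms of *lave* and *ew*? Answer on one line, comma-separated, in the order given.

lavefef, ewi

The suffix is conditioned by the final sound: -i when the stem ends in a consonant (*gonoh*, *nauliw*); -fef when the stem ends in a vowel (*menfuvro*, *ore*).
The final sound of *lave* is /e/, which is a vowel, so the suffix is -fef, giving *lavefef*.
*ew* — final sound /w/ (a consonant) → -i → *ewi*.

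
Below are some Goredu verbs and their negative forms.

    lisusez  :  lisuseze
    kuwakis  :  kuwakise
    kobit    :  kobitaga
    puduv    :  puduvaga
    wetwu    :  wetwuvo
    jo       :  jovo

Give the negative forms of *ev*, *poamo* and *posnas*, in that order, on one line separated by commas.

Looking at the final sound of each stem: -e when the stem ends in a sibilant (*lisusez*, *kuwakis*); -aga when the stem ends in a non-sibilant consonant (*kobit*, *puduv*); -vo when the stem ends in a vowel (*wetwu*, *jo*).
The final sound of *ev* is /v/, which is a non-sibilant consonant, so the suffix is -aga, giving *evaga*.
*poamo*: final sound = /o/, a vowel → -vo → *poamovo*.
*posnas* — final sound /s/ (a sibilant) → -e → *posnase*.

evaga, poamovo, posnase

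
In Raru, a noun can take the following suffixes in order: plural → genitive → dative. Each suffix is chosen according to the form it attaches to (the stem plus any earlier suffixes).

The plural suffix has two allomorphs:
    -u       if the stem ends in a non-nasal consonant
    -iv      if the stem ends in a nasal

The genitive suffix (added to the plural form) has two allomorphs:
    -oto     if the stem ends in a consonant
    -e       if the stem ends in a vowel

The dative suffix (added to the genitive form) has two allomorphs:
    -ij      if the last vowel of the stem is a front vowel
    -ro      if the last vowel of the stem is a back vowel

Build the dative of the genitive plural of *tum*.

*tum*: final consonant = /m/, a nasal → -iv → *tumiv*.
Since the final sound of the plural form *tumiv* is /v/ (a consonant), it takes -oto, giving *tumivoto*.
The genitive form *tumivoto* — last vowel /o/ (a back vowel) → -ro → *tumivotoro*.

tumivotoro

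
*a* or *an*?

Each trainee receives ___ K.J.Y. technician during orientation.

a

The indefinite article is chosen by the initial *sound* of the following word, not its spelling.
The initialism *K.J.Y.* is read letter by letter; the first letter, K, is pronounced /keɪ/, which begins with a consonant sound.
So the article is *a*: Each trainee receives a K.J.Y. technician during orientation.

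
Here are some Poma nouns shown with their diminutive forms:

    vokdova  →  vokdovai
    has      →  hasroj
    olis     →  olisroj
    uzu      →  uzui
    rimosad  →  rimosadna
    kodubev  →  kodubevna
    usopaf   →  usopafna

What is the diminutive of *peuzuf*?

Looking at the final sound of each stem: -roj when the stem ends in a sibilant (*has*, *olis*); -na when the stem ends in a non-sibilant consonant (*rimosad*, *kodubev*, *usopaf*); -i when the stem ends in a vowel (*vokdova*, *uzu*).
*peuzuf* — final sound /f/ (a non-sibilant consonant) → -na → *peuzufna*.

peuzufna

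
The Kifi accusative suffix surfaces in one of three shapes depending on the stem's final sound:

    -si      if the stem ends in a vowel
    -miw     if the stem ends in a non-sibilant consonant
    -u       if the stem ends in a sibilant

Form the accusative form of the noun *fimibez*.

The final sound of *fimibez* is /z/, which is a sibilant, so the suffix is -u, giving *fimibezu*.

fimibezu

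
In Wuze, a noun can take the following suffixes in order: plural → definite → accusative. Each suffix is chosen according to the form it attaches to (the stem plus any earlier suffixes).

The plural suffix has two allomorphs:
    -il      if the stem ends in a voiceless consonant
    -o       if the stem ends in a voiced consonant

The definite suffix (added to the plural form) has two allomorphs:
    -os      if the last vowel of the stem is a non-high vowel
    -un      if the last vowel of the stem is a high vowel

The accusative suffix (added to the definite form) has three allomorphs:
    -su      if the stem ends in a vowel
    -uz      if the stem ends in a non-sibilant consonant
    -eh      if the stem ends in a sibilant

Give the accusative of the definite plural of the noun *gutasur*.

*gutasur* — final consonant /r/ (voiced) → -o → *gutasuro*.
The last vowel of the plural form *gutasuro* is /o/, which is a non-high vowel, so the definite suffix is -os, giving *gutasuroos*.
Since the final sound of the definite form *gutasuroos* is /s/ (a sibilant), it takes -eh, giving *gutasurooseh*.

gutasurooseh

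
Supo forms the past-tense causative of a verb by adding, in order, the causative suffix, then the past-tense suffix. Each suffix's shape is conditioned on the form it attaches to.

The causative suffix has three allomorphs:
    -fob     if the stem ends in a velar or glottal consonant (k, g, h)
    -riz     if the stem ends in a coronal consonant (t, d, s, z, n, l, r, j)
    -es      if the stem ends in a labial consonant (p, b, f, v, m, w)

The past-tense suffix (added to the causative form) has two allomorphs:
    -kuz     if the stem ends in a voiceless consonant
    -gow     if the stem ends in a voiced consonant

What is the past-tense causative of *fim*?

fimeskuz

*fim* — final consonant /m/ (labial) → -es → *fimes*.
The causative form *fimes*: final consonant = /s/, voiceless → -kuz → *fimeskuz*.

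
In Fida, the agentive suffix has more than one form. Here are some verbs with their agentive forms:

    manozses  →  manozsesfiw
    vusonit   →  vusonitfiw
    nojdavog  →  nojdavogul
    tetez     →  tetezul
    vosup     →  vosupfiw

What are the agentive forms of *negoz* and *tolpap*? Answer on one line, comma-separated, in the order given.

negozul, tolpapfiw

The pattern is voicing of the final consonant: -fiw when the stem ends in a voiceless consonant (*manozses*, *vusonit*, *vosup*); -ul when the stem ends in a voiced consonant (*nojdavog*, *tetez*).
*negoz*: final consonant = /z/, voiced → -ul → *negozul*.
*tolpap*: final consonant = /p/, voiceless → -fiw → *tolpapfiw*.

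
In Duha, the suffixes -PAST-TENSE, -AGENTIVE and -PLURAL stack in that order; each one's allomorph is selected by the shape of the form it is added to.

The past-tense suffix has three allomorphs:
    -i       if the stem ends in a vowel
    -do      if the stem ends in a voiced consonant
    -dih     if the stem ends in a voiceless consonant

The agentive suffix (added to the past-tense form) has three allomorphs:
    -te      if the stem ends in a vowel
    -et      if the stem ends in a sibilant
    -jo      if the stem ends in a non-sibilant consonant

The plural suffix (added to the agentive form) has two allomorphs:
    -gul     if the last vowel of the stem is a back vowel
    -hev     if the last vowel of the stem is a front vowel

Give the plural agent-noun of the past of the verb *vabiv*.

vabivdotehev

The final sound of *vabiv* is /v/, which is a voiced consonant, so the past-tense suffix is -do, giving *vabivdo*.
Since the final sound of the past-tense form *vabivdo* is /o/ (a vowel), it takes -te, giving *vabivdote*.
The last vowel of the agentive form *vabivdote* is /e/, which is a front vowel, so the plural suffix is -hev, giving *vabivdotehev*.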